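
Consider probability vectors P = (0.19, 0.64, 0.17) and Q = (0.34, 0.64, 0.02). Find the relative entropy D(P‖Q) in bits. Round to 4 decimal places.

0.3654 bits

D(P‖Q) = Σ p·log₂(p/q).
  0.19·log₂(0.19/0.34) = -0.15951
  0.64·log₂(0.64/0.64) = 0.00000
  0.17·log₂(0.17/0.02) = 0.52487
D(P‖Q) = 0.3654 bits.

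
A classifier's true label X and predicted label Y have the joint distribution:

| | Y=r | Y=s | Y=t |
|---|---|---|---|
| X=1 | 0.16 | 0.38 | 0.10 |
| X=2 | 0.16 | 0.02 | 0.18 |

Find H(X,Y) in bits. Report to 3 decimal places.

2.267 bits

H(X,Y) = −Σ p(x,y)·log₂ p(x,y) over all 6 cells.
  cell (1,r): −0.16·log₂0.16 = 0.4230
  cell (1,s): −0.38·log₂0.38 = 0.5305
  cell (1,t): −0.10·log₂0.10 = 0.3322
  cell (2,r): −0.16·log₂0.16 = 0.4230
  cell (2,s): −0.02·log₂0.02 = 0.1129
  cell (2,t): −0.18·log₂0.18 = 0.4453
Sum = 2.267 bits.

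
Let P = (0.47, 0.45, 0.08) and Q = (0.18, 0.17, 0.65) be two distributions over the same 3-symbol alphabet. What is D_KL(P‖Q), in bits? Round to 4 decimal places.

D(P‖Q) = Σ p·log₂(p/q).
  0.47·log₂(0.47/0.18) = 0.65079
  0.45·log₂(0.45/0.17) = 0.63198
  0.08·log₂(0.08/0.65) = -0.24179
D(P‖Q) = 1.0410 bits.

1.0410 bits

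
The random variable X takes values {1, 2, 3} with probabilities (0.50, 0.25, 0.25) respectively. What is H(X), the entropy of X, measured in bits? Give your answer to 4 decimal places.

1.5000 bits

H(X) = −Σ p·log₂ p.
  −(0.50)·log₂(0.50) = 0.50000
  −(0.25)·log₂(0.25) = 0.50000
  −(0.25)·log₂(0.25) = 0.50000
Sum: 0.50000 + 0.50000 + 0.50000 = 1.5000 bits.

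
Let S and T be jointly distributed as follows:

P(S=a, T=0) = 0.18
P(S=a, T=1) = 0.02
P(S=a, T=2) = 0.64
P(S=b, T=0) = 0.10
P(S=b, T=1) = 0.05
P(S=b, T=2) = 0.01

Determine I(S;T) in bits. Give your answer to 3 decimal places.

Marginals: p(S) = (0.8400, 0.1600), p(T) = (0.2800, 0.0700, 0.6500).
I(S;T) = H(S) + H(T) − H(S,T).
H(S) = 0.6343, H(T) = 1.1867, H(S,T) = 1.5850.
I(S;T) = 0.6343 + 1.1867 − 1.5850 = 0.236 bits.

0.236 bits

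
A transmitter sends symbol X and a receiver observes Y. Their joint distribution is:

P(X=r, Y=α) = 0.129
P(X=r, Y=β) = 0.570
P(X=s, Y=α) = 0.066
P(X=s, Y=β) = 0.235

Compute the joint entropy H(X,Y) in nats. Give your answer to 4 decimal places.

1.1043 nats

H(X,Y) = −Σ p(x,y)·ln p(x,y) over all 4 cells.
  cell (r,α): −0.129·ln0.129 = 0.26418
  cell (r,β): −0.570·ln0.570 = 0.32041
  cell (s,α): −0.066·ln0.066 = 0.17939
  cell (s,β): −0.235·ln0.235 = 0.34032
Sum = 1.1043 nats.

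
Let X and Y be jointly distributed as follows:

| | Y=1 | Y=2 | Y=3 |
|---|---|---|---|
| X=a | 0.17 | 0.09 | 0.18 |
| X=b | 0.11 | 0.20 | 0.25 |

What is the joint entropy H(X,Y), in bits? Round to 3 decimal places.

H(X,Y) = −Σ p(x,y)·log₂ p(x,y) over all 6 cells.
  cell (a,1): −0.17·log₂0.17 = 0.4346
  cell (a,2): −0.09·log₂0.09 = 0.3127
  cell (a,3): −0.18·log₂0.18 = 0.4453
  cell (b,1): −0.11·log₂0.11 = 0.3503
  cell (b,2): −0.20·log₂0.20 = 0.4644
  cell (b,3): −0.25·log₂0.25 = 0.5000
Sum = 2.507 bits.

2.507 bits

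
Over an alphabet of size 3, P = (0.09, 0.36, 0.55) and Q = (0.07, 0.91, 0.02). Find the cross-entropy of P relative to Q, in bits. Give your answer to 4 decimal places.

3.4984 bits

H(P,Q) = −Σ p·log₂ q.
  −0.09·log₂(0.07) = 0.34529
  −0.36·log₂(0.91) = 0.04898
  −0.55·log₂(0.02) = 3.10412
H(P,Q) = 3.4984 bits.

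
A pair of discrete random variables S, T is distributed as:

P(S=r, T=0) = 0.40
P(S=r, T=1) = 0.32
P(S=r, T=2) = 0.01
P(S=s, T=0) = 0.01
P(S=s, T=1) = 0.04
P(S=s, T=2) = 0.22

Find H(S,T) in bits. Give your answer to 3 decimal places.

H(S,T) = −Σ p(x,y)·log₂ p(x,y) over all 6 cells.
  cell (r,0): −0.40·log₂0.40 = 0.5288
  cell (r,1): −0.32·log₂0.32 = 0.5260
  cell (r,2): −0.01·log₂0.01 = 0.0664
  cell (s,0): −0.01·log₂0.01 = 0.0664
  cell (s,1): −0.04·log₂0.04 = 0.1858
  cell (s,2): −0.22·log₂0.22 = 0.4806
Sum = 1.854 bits.

1.854 bits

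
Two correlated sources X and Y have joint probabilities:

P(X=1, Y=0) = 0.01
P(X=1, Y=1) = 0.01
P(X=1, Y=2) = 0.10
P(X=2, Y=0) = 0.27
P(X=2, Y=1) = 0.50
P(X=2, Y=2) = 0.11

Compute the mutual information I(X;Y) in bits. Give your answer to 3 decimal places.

0.186 bits

Marginals: p(X) = (0.1200, 0.8800), p(Y) = (0.2800, 0.5100, 0.2100).
I(X;Y) = H(X) + H(Y) − H(X,Y).
H(X) = 0.5294, H(Y) = 1.4825, H(X,Y) = 1.8254.
I(X;Y) = 0.5294 + 1.4825 − 1.8254 = 0.186 bits.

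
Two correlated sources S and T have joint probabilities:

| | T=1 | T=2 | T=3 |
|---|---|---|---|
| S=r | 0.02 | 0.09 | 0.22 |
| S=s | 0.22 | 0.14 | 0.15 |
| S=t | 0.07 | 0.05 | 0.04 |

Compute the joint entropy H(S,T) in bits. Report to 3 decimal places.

H(S,T) = −Σ p(x,y)·log₂ p(x,y) over all 9 cells.
  cell (r,1): −0.02·log₂0.02 = 0.1129
  cell (r,2): −0.09·log₂0.09 = 0.3127
  cell (r,3): −0.22·log₂0.22 = 0.4806
  cell (s,1): −0.22·log₂0.22 = 0.4806
  cell (s,2): −0.14·log₂0.14 = 0.3971
  cell (s,3): −0.15·log₂0.15 = 0.4105
  cell (t,1): −0.07·log₂0.07 = 0.2686
  cell (t,2): −0.05·log₂0.05 = 0.2161
  cell (t,3): −0.04·log₂0.04 = 0.1858
Sum = 2.865 bits.

2.865 bits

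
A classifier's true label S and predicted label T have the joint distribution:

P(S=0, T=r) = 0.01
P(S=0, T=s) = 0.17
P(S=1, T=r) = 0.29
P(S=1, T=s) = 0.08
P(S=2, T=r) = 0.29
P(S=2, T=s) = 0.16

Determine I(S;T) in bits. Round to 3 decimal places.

0.220 bits

Marginals: p(S) = (0.1800, 0.3700, 0.4500), p(T) = (0.5900, 0.4100).
I(S;T) = Σ p(x,y)·log₂[p(x,y)/(p(x)p(y))].
  (0,r): 0.01·log₂(0.0942) = -0.0341
  (0,s): 0.17·log₂(2.3035) = 0.2047
  (1,r): 0.29·log₂(1.3284) = 0.1188
  (1,s): 0.08·log₂(0.5274) = -0.0739
  (2,r): 0.29·log₂(1.0923) = 0.0369
  (2,s): 0.16·log₂(0.8672) = -0.0329
Sum = 0.220 bits.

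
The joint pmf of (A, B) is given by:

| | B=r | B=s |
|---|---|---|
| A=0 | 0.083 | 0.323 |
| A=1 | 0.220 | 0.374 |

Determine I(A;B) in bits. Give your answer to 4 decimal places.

0.0234 bits

Marginals: p(A) = (0.4060, 0.5940), p(B) = (0.3030, 0.6970).
I(A;B) = H(A) + H(B) − H(A,B).
H(A) = 0.9744, H(B) = 0.8849, H(A,B) = 1.8359.
I(A;B) = 0.9744 + 0.8849 − 1.8359 = 0.0234 bits.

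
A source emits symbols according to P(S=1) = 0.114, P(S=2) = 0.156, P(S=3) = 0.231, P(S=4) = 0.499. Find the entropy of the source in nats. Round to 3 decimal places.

H(S) = −Σ p·ln p.
  −(0.114)·ln(0.114) = 0.2476
  −(0.156)·ln(0.156) = 0.2898
  −(0.231)·ln(0.231) = 0.3385
  −(0.499)·ln(0.499) = 0.3469
Sum: 0.2476 + 0.2898 + 0.3385 + 0.3469 = 1.223 nats.

1.223 nats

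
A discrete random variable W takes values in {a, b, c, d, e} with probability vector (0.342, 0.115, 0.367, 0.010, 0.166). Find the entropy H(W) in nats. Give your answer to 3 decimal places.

1.328 nats

H(W) = −Σ p·ln p.
  −(0.342)·ln(0.342) = 0.3669
  −(0.115)·ln(0.115) = 0.2487
  −(0.367)·ln(0.367) = 0.3679
  −(0.010)·ln(0.010) = 0.0461
  −(0.166)·ln(0.166) = 0.2981
Sum: 0.3669 + 0.2487 + 0.3679 + 0.0461 + 0.2981 = 1.328 nats.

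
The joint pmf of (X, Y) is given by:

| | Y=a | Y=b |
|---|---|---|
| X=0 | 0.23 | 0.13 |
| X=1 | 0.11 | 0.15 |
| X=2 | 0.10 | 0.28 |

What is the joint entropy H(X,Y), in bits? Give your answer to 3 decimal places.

H(X,Y) = −Σ p(x,y)·log₂ p(x,y) over all 6 cells.
  cell (0,a): −0.23·log₂0.23 = 0.4877
  cell (0,b): −0.13·log₂0.13 = 0.3826
  cell (1,a): −0.11·log₂0.11 = 0.3503
  cell (1,b): −0.15·log₂0.15 = 0.4105
  cell (2,a): −0.10·log₂0.10 = 0.3322
  cell (2,b): −0.28·log₂0.28 = 0.5142
Sum = 2.478 bits.

2.478 bits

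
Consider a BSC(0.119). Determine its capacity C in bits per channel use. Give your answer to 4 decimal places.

Binary symmetric channel: C = 1 − h₂(ε) where h₂ is the binary entropy function.
h₂(0.119) = −0.119·log₂0.119 − 0.881·log₂0.881 = 0.5265.
C = 1 − 0.5265 = 0.4735 bits per channel use.

0.4735 bits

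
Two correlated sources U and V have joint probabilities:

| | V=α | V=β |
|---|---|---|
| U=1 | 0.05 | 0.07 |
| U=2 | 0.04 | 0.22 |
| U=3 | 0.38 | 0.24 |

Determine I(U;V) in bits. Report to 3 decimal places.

Marginals: p(U) = (0.1200, 0.2600, 0.6200), p(V) = (0.4700, 0.5300).
I(U;V) = H(U) + H(V) − H(U,V).
H(U) = 1.2999, H(V) = 0.9974, H(U,V) = 2.1756.
I(U;V) = 1.2999 + 0.9974 − 2.1756 = 0.122 bits.

0.122 bits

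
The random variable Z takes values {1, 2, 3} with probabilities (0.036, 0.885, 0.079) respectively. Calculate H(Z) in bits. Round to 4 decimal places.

0.6179 bits

H(Z) = −Σ p·log₂ p.
  −(0.036)·log₂(0.036) = 0.17265
  −(0.885)·log₂(0.885) = 0.15598
  −(0.079)·log₂(0.079) = 0.28930
Sum: 0.17265 + 0.15598 + 0.28930 = 0.6179 bits.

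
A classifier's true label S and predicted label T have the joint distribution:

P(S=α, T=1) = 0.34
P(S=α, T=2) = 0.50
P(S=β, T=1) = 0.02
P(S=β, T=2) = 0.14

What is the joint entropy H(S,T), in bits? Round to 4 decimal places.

1.5392 bits

H(S,T) = −Σ p(x,y)·log₂ p(x,y) over all 4 cells.
  cell (α,1): −0.34·log₂0.34 = 0.52917
  cell (α,2): −0.50·log₂0.50 = 0.50000
  cell (β,1): −0.02·log₂0.02 = 0.11288
  cell (β,2): −0.14·log₂0.14 = 0.39711
Sum = 1.5392 bits.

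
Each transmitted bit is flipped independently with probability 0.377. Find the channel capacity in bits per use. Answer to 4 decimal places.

Binary symmetric channel: C = 1 − h₂(ε) where h₂ is the binary entropy function.
h₂(0.377) = −0.377·log₂0.377 − 0.623·log₂0.623 = 0.9559.
C = 1 − 0.9559 = 0.0441 bits per channel use.

0.0441 bits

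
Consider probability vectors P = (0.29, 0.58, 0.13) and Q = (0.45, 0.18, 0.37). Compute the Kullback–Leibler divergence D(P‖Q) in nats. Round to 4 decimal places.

D(P‖Q) = Σ p·ln(p/q).
  0.29·ln(0.29/0.45) = -0.12742
  0.58·ln(0.58/0.18) = 0.67864
  0.13·ln(0.13/0.37) = -0.13598
D(P‖Q) = 0.4152 nats.

0.4152 nats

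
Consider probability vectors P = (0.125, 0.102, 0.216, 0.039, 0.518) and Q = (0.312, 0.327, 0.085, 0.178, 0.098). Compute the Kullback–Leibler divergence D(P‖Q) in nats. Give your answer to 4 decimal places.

0.7715 nats

D(P‖Q) = Σ p·ln(p/q).
  0.125·ln(0.125/0.312) = -0.11434
  0.102·ln(0.102/0.327) = -0.11883
  0.216·ln(0.216/0.085) = 0.20145
  0.039·ln(0.039/0.178) = -0.05921
  0.518·ln(0.518/0.098) = 0.86247
D(P‖Q) = 0.7715 nats.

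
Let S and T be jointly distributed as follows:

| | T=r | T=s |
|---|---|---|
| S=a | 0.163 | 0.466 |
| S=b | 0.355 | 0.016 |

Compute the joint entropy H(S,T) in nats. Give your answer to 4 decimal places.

1.0853 nats

H(S,T) = −Σ p(x,y)·ln p(x,y) over all 4 cells.
  cell (a,r): −0.163·ln0.163 = 0.29568
  cell (a,s): −0.466·ln0.466 = 0.35582
  cell (b,r): −0.355·ln0.355 = 0.36765
  cell (b,s): −0.016·ln0.016 = 0.06616
Sum = 1.0853 nats.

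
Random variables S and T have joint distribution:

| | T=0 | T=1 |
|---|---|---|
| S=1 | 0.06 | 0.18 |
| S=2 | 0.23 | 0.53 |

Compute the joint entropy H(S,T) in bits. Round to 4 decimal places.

H(S,T) = −Σ p(x,y)·log₂ p(x,y) over all 4 cells.
  cell (1,0): −0.06·log₂0.06 = 0.24353
  cell (1,1): −0.18·log₂0.18 = 0.44531
  cell (2,0): −0.23·log₂0.23 = 0.48767
  cell (2,1): −0.53·log₂0.53 = 0.48545
Sum = 1.6620 bits.

1.6620 bits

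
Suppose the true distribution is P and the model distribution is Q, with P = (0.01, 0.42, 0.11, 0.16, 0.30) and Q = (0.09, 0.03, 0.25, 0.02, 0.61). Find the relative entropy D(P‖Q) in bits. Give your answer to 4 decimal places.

1.6099 bits

D(P‖Q) = Σ p·log₂(p/q).
  0.01·log₂(0.01/0.09) = -0.03170
  0.42·log₂(0.42/0.03) = 1.59909
  0.11·log₂(0.11/0.25) = -0.13029
  0.16·log₂(0.16/0.02) = 0.48000
  0.30·log₂(0.30/0.61) = -0.30715
D(P‖Q) = 1.6099 bits.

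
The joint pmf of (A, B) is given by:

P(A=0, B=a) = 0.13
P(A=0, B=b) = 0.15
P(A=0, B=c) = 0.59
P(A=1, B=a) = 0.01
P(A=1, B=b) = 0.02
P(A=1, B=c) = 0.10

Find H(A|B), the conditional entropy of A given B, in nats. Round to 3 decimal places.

0.383 nats

Chain rule: H(A|B) = H(A,B) − H(B).
Marginals: p(A) = (0.8700, 0.1300), p(B) = (0.1400, 0.1700, 0.6900).
H(A,B) = 1.2157 nats; H(B) = 0.8325 nats.
H(A|B) = 1.2157 − 0.8325 = 0.383 nats.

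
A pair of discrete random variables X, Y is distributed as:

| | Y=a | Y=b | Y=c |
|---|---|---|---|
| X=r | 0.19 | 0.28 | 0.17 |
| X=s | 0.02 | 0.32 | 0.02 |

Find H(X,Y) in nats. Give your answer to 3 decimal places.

H(X,Y) = −Σ p(x,y)·ln p(x,y) over all 6 cells.
  cell (r,a): −0.19·ln0.19 = 0.3155
  cell (r,b): −0.28·ln0.28 = 0.3564
  cell (r,c): −0.17·ln0.17 = 0.3012
  cell (s,a): −0.02·ln0.02 = 0.0782
  cell (s,b): −0.32·ln0.32 = 0.3646
  cell (s,c): −0.02·ln0.02 = 0.0782
Sum = 1.494 nats.

1.494 nats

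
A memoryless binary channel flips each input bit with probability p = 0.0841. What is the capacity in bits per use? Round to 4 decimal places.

0.5835 bits

Binary symmetric channel: C = 1 − h₂(ε) where h₂ is the binary entropy function.
h₂(0.0841) = −0.0841·log₂0.0841 − 0.9159·log₂0.9159 = 0.4165.
C = 1 − 0.4165 = 0.5835 bits per channel use.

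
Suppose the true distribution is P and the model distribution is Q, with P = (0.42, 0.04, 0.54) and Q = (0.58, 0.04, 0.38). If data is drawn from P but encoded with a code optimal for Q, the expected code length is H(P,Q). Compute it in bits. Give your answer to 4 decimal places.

H(P,Q) = −Σ p·log₂ q.
  −0.42·log₂(0.58) = 0.33007
  −0.04·log₂(0.04) = 0.18575
  −0.54·log₂(0.38) = 0.75380
H(P,Q) = 1.2696 bits.

1.2696 bits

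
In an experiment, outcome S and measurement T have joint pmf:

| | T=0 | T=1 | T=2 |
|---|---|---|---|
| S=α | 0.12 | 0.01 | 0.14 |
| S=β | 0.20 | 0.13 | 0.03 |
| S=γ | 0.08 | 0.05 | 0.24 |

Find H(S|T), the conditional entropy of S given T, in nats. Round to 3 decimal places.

0.915 nats

Chain rule: H(S|T) = H(S,T) − H(T).
Marginals: p(S) = (0.2700, 0.3600, 0.3700), p(T) = (0.4000, 0.1900, 0.4100).
H(S,T) = 1.9624 nats; H(T) = 1.0476 nats.
H(S|T) = 1.9624 − 1.0476 = 0.915 nats.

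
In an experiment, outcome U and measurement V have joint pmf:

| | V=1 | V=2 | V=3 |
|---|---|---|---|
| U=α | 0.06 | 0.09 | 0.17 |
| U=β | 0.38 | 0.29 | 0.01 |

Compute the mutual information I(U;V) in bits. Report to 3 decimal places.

0.296 bits

Marginals: p(U) = (0.3200, 0.6800), p(V) = (0.4400, 0.3800, 0.1800).
I(U;V) = Σ p(x,y)·log₂[p(x,y)/(p(x)p(y))].
  (α,1): 0.06·log₂(0.4261) = -0.0738
  (α,2): 0.09·log₂(0.7401) = -0.0391
  (α,3): 0.17·log₂(2.9514) = 0.2654
  (β,1): 0.38·log₂(1.2701) = 0.1311
  (β,2): 0.29·log₂(1.1223) = 0.0483
  (β,3): 0.01·log₂(0.0817) = -0.0361
Sum = 0.296 bits.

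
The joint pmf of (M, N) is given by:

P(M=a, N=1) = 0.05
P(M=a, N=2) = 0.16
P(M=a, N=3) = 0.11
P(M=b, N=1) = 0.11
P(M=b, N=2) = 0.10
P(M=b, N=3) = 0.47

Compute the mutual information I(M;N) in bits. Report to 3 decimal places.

Marginals: p(M) = (0.3200, 0.6800), p(N) = (0.1600, 0.2600, 0.5800).
I(M;N) = H(M) + H(N) − H(M,N).
H(M) = 0.9044, H(N) = 1.3841, H(M,N) = 2.1838.
I(M;N) = 0.9044 + 1.3841 − 2.1838 = 0.105 bits.

0.105 bits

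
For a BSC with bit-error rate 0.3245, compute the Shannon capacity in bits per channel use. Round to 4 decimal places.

0.0908 bits

Binary symmetric channel: C = 1 − h₂(ε) where h₂ is the binary entropy function.
h₂(0.3245) = −0.3245·log₂0.3245 − 0.6755·log₂0.6755 = 0.9092.
C = 1 − 0.9092 = 0.0908 bits per channel use.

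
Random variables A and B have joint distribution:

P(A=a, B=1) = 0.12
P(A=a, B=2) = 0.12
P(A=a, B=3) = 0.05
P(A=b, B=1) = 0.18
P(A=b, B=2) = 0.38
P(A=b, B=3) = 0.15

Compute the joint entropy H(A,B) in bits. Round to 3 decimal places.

2.337 bits

H(A,B) = −Σ p(x,y)·log₂ p(x,y) over all 6 cells.
  cell (a,1): −0.12·log₂0.12 = 0.3671
  cell (a,2): −0.12·log₂0.12 = 0.3671
  cell (a,3): −0.05·log₂0.05 = 0.2161
  cell (b,1): −0.18·log₂0.18 = 0.4453
  cell (b,2): −0.38·log₂0.38 = 0.5305
  cell (b,3): −0.15·log₂0.15 = 0.4105
Sum = 2.337 bits.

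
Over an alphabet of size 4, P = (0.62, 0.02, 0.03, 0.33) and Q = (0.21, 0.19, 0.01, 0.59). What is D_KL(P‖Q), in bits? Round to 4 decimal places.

D(P‖Q) = Σ p·log₂(p/q).
  0.62·log₂(0.62/0.21) = 0.96836
  0.02·log₂(0.02/0.19) = -0.06496
  0.03·log₂(0.03/0.01) = 0.04755
  0.33·log₂(0.33/0.59) = -0.27662
D(P‖Q) = 0.6743 bits.

0.6743 bits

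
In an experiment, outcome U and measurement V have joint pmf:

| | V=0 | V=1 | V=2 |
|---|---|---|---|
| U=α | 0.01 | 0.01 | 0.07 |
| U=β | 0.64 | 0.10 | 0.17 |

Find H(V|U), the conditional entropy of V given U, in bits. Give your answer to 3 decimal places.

1.144 bits

Marginals: p(U) = (0.0900, 0.9100), p(V) = (0.6500, 0.1100, 0.2400).
H(V|U) = Σ p(U) · H(V|U=·).
  U=α: p=0.0900, H(V|U=α) = 0.9864
  U=β: p=0.9100, H(V|U=β) = 1.1594
Weighted sum = 1.144 bits.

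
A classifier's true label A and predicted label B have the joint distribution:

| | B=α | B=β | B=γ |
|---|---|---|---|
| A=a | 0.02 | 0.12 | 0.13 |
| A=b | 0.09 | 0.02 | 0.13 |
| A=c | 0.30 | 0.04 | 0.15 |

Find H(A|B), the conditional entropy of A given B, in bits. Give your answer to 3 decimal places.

Marginals: p(A) = (0.2700, 0.2400, 0.4900), p(B) = (0.4100, 0.1800, 0.4100).
H(A|B) = Σ p(B) · H(A|B=·).
  B=α: p=0.4100, H(A|B=α) = 1.0225
  B=β: p=0.1800, H(A|B=β) = 1.2244
  B=γ: p=0.4100, H(A|B=γ) = 1.5816
Weighted sum = 1.288 bits.

1.288 bits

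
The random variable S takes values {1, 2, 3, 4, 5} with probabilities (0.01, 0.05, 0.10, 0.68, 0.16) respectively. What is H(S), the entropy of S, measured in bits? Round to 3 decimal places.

H(S) = −Σ p·log₂ p.
  −(0.01)·log₂(0.01) = 0.0664
  −(0.05)·log₂(0.05) = 0.2161
  −(0.10)·log₂(0.10) = 0.3322
  −(0.68)·log₂(0.68) = 0.3783
  −(0.16)·log₂(0.16) = 0.4230
Sum: 0.0664 + 0.2161 + 0.3322 + 0.3783 + 0.4230 = 1.416 bits.

1.416 bits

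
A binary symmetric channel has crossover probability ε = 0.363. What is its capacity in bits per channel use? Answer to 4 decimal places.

0.0549 bits

Binary symmetric channel: C = 1 − h₂(ε) where h₂ is the binary entropy function.
h₂(0.363) = −0.363·log₂0.363 − 0.637·log₂0.637 = 0.9451.
C = 1 − 0.9451 = 0.0549 bits per channel use.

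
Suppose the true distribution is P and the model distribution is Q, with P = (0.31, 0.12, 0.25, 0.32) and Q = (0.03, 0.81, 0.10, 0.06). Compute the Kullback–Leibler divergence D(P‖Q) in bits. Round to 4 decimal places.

1.8172 bits

D(P‖Q) = Σ p·log₂(p/q).
  0.31·log₂(0.31/0.03) = 1.04446
  0.12·log₂(0.12/0.81) = -0.33059
  0.25·log₂(0.25/0.10) = 0.33048
  0.32·log₂(0.32/0.06) = 0.77281
D(P‖Q) = 1.8172 bits.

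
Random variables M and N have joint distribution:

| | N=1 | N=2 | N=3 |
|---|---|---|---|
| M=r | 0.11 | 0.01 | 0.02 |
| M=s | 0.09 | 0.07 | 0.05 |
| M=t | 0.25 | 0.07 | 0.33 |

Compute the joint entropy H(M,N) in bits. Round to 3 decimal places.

2.623 bits

H(M,N) = −Σ p(x,y)·log₂ p(x,y) over all 9 cells.
  cell (r,1): −0.11·log₂0.11 = 0.3503
  cell (r,2): −0.01·log₂0.01 = 0.0664
  cell (r,3): −0.02·log₂0.02 = 0.1129
  cell (s,1): −0.09·log₂0.09 = 0.3127
  cell (s,2): −0.07·log₂0.07 = 0.2686
  cell (s,3): −0.05·log₂0.05 = 0.2161
  cell (t,1): −0.25·log₂0.25 = 0.5000
  cell (t,2): −0.07·log₂0.07 = 0.2686
  cell (t,3): −0.33·log₂0.33 = 0.5278
Sum = 2.623 bits.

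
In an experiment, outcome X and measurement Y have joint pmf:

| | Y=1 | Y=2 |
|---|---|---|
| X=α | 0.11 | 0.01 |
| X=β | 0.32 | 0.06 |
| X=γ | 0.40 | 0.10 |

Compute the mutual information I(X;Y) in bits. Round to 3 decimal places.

0.008 bits

Marginals: p(X) = (0.1200, 0.3800, 0.5000), p(Y) = (0.8300, 0.1700).
I(X;Y) = Σ p(x,y)·log₂[p(x,y)/(p(x)p(y))].
  (α,1): 0.11·log₂(1.1044) = 0.0158
  (α,2): 0.01·log₂(0.4902) = -0.0103
  (β,1): 0.32·log₂(1.0146) = 0.0067
  (β,2): 0.06·log₂(0.9288) = -0.0064
  (γ,1): 0.40·log₂(0.9639) = -0.0212
  (γ,2): 0.10·log₂(1.1765) = 0.0234
Sum = 0.008 bits.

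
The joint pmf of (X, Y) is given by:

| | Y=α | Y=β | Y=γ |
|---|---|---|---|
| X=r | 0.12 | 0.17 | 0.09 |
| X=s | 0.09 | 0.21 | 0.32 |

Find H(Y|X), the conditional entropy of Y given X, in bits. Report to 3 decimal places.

1.468 bits

Marginals: p(X) = (0.3800, 0.6200), p(Y) = (0.2100, 0.3800, 0.4100).
H(Y|X) = Σ p(X) · H(Y|X=·).
  X=r: p=0.3800, H(Y|X=r) = 1.5365
  X=s: p=0.6200, H(Y|X=s) = 1.4257
Weighted sum = 1.468 bits.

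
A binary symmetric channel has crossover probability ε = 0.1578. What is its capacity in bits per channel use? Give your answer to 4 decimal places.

0.3710 bits

Binary symmetric channel: C = 1 − h₂(ε) where h₂ is the binary entropy function.
h₂(0.1578) = −0.1578·log₂0.1578 − 0.8422·log₂0.8422 = 0.6290.
C = 1 − 0.6290 = 0.3710 bits per channel use.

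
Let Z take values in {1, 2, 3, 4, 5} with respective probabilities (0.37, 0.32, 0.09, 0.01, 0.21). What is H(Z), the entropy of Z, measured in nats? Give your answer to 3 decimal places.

1.323 nats

H(Z) = −Σ p·ln p.
  −(0.37)·ln(0.37) = 0.3679
  −(0.32)·ln(0.32) = 0.3646
  −(0.09)·ln(0.09) = 0.2167
  −(0.01)·ln(0.01) = 0.0461
  −(0.21)·ln(0.21) = 0.3277
Sum: 0.3679 + 0.3646 + 0.2167 + 0.0461 + 0.3277 = 1.323 nats.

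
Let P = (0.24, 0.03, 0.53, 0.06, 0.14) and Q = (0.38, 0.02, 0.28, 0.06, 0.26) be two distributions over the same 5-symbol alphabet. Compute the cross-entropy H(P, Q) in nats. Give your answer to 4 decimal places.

1.3816 nats

H(P,Q) = −Σ p·ln q.
  −0.24·ln(0.38) = 0.23222
  −0.03·ln(0.02) = 0.11736
  −0.53·ln(0.28) = 0.67467
  −0.06·ln(0.06) = 0.16880
  −0.14·ln(0.26) = 0.18859
H(P,Q) = 1.3816 nats.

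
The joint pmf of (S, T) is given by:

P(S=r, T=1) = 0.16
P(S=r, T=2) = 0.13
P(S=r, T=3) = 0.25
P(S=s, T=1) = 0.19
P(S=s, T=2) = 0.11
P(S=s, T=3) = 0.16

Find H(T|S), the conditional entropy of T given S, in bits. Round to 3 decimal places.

1.539 bits

Marginals: p(S) = (0.5400, 0.4600), p(T) = (0.3500, 0.2400, 0.4100).
H(T|S) = Σ p(S) · H(T|S=·).
  S=r: p=0.5400, H(T|S=r) = 1.5289
  S=s: p=0.4600, H(T|S=s) = 1.5504
Weighted sum = 1.539 bits.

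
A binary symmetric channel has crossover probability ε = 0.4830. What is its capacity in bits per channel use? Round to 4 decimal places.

Binary symmetric channel: C = 1 − h₂(ε) where h₂ is the binary entropy function.
h₂(0.4830) = −0.4830·log₂0.4830 − 0.5170·log₂0.5170 = 0.9992.
C = 1 − 0.9992 = 0.0008 bits per channel use.

0.0008 bits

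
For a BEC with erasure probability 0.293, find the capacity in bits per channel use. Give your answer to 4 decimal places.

Binary erasure channel: capacity C = 1 − ε.
C = 1 − 0.293 = 0.7070 bits per channel use.

0.7070 bits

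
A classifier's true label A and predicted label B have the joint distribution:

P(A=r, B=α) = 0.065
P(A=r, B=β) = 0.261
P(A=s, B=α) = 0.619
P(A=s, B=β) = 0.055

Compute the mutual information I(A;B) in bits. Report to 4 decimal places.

Marginals: p(A) = (0.3260, 0.6740), p(B) = (0.6840, 0.3160).
I(A;B) = Σ p(x,y)·log₂[p(x,y)/(p(x)p(y))].
  (r,α): 0.065·log₂(0.2915) = -0.11560
  (r,β): 0.261·log₂(2.5336) = 0.35005
  (s,α): 0.619·log₂(1.3427) = 0.26315
  (s,β): 0.055·log₂(0.2582) = -0.10743
Sum = 0.3902 bits.

0.3902 bits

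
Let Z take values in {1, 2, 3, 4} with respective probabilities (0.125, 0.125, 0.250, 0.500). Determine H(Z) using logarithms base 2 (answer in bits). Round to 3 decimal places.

H(Z) = −Σ p·log₂ p.
  −(0.125)·log₂(0.125) = 0.3750
  −(0.125)·log₂(0.125) = 0.3750
  −(0.250)·log₂(0.250) = 0.5000
  −(0.500)·log₂(0.500) = 0.5000
Sum: 0.3750 + 0.3750 + 0.5000 + 0.5000 = 1.750 bits.

1.750 bits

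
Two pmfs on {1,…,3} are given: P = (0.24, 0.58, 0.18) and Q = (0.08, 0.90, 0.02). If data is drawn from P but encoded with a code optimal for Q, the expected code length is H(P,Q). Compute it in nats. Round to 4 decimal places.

1.3714 nats

H(P,Q) = −Σ p·ln q.
  −0.24·ln(0.08) = 0.60617
  −0.58·ln(0.90) = 0.06111
  −0.18·ln(0.02) = 0.70416
H(P,Q) = 1.3714 nats.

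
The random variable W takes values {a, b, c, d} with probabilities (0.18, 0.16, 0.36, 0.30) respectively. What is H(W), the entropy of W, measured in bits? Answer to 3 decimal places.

1.920 bits

H(W) = −Σ p·log₂ p.
  −(0.18)·log₂(0.18) = 0.4453
  −(0.16)·log₂(0.16) = 0.4230
  −(0.36)·log₂(0.36) = 0.5306
  −(0.30)·log₂(0.30) = 0.5211
Sum: 0.4453 + 0.4230 + 0.5306 + 0.5211 = 1.920 bits.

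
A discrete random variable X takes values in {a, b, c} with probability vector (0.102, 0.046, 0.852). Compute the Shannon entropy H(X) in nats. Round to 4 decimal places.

H(X) = −Σ p·ln p.
  −(0.102)·ln(0.102) = 0.23284
  −(0.046)·ln(0.046) = 0.14164
  −(0.852)·ln(0.852) = 0.13646
Sum: 0.23284 + 0.14164 + 0.13646 = 0.5109 nats.

0.5109 nats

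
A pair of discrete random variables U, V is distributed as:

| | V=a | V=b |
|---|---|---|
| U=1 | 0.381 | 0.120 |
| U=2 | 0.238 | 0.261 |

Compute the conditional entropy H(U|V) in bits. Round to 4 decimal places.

0.9374 bits

Chain rule: H(U|V) = H(U,V) − H(V).
Marginals: p(U) = (0.5010, 0.4990), p(V) = (0.6190, 0.3810).
H(U,V) = 1.8961 bits; H(V) = 0.9587 bits.
H(U|V) = 1.8961 − 0.9587 = 0.9374 bits.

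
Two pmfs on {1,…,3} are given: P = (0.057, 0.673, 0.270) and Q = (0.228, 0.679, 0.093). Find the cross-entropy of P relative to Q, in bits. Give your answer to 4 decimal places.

1.4226 bits

H(P,Q) = −Σ p·log₂ q.
  −0.057·log₂(0.228) = 0.12157
  −0.673·log₂(0.679) = 0.37588
  −0.270·log₂(0.093) = 0.92519
H(P,Q) = 1.4226 bits.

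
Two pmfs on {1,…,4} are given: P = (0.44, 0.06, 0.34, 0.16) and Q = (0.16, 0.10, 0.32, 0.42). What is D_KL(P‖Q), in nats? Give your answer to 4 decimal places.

D(P‖Q) = Σ p·ln(p/q).
  0.44·ln(0.44/0.16) = 0.44510
  0.06·ln(0.06/0.10) = -0.03065
  0.34·ln(0.34/0.32) = 0.02061
  0.16·ln(0.16/0.42) = -0.15441
D(P‖Q) = 0.2807 nats.

0.2807 nats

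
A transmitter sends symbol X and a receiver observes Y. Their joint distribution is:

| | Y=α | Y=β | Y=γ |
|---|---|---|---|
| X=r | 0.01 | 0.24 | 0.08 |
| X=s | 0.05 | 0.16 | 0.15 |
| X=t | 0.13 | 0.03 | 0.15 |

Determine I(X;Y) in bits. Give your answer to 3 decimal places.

0.245 bits

Marginals: p(X) = (0.3300, 0.3600, 0.3100), p(Y) = (0.1900, 0.4300, 0.3800).
I(X;Y) = Σ p(x,y)·log₂[p(x,y)/(p(x)p(y))].
  (r,α): 0.01·log₂(0.1595) = -0.0265
  (r,β): 0.24·log₂(1.6913) = 0.1820
  (r,γ): 0.08·log₂(0.6380) = -0.0519
  (s,α): 0.05·log₂(0.7310) = -0.0226
  (s,β): 0.16·log₂(1.0336) = 0.0076
  (s,γ): 0.15·log₂(1.0965) = 0.0199
  (t,α): 0.13·log₂(2.2071) = 0.1485
  (t,β): 0.03·log₂(0.2251) = -0.0645
  (t,γ): 0.15·log₂(1.2733) = 0.0523
Sum = 0.245 bits.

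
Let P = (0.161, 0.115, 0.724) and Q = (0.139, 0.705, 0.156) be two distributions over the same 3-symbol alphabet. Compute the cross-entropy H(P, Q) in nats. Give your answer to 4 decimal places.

H(P,Q) = −Σ p·ln q.
  −0.161·ln(0.139) = 0.31770
  −0.115·ln(0.705) = 0.04020
  −0.724·ln(0.156) = 1.34512
H(P,Q) = 1.7030 nats.

1.7030 nats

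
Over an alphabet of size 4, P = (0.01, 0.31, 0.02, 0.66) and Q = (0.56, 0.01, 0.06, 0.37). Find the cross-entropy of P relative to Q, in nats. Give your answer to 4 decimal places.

H(P,Q) = −Σ p·ln q.
  −0.01·ln(0.56) = 0.00580
  −0.31·ln(0.01) = 1.42760
  −0.02·ln(0.06) = 0.05627
  −0.66·ln(0.37) = 0.65621
H(P,Q) = 2.1459 nats.

2.1459 nats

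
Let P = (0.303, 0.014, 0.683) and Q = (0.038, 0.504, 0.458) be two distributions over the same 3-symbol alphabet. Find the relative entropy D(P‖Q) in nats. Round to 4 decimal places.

D(P‖Q) = Σ p·ln(p/q).
  0.303·ln(0.303/0.038) = 0.62907
  0.014·ln(0.014/0.504) = -0.05017
  0.683·ln(0.683/0.458) = 0.27294
D(P‖Q) = 0.8518 nats.

0.8518 nats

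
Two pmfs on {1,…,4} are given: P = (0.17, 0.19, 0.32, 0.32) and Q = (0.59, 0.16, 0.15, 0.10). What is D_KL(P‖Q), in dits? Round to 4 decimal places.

D(P‖Q) = Σ p·log₁₀(p/q).
  0.17·log₁₀(0.17/0.59) = -0.09187
  0.19·log₁₀(0.19/0.16) = 0.01418
  0.32·log₁₀(0.32/0.15) = 0.10530
  0.32·log₁₀(0.32/0.10) = 0.16165
D(P‖Q) = 0.1893 dits.

0.1893 dits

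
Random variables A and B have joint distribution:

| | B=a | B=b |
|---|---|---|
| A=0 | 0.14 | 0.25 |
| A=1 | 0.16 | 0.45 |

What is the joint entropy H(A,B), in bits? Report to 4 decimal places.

1.8385 bits

H(A,B) = −Σ p(x,y)·log₂ p(x,y) over all 4 cells.
  cell (0,a): −0.14·log₂0.14 = 0.39711
  cell (0,b): −0.25·log₂0.25 = 0.50000
  cell (1,a): −0.16·log₂0.16 = 0.42302
  cell (1,b): −0.45·log₂0.45 = 0.51840
Sum = 1.8385 bits.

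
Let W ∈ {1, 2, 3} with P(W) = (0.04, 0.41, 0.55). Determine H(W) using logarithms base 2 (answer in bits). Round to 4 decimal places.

1.1875 bits

H(W) = −Σ p·log₂ p.
  −(0.04)·log₂(0.04) = 0.18575
  −(0.41)·log₂(0.41) = 0.52738
  −(0.55)·log₂(0.55) = 0.47437
Sum: 0.18575 + 0.52738 + 0.47437 = 1.1875 bits.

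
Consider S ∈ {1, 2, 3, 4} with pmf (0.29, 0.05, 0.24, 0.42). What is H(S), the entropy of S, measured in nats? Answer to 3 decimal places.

1.216 nats

H(S) = −Σ p·ln p.
  −(0.29)·ln(0.29) = 0.3590
  −(0.05)·ln(0.05) = 0.1498
  −(0.24)·ln(0.24) = 0.3425
  −(0.42)·ln(0.42) = 0.3644
Sum: 0.3590 + 0.1498 + 0.3425 + 0.3644 = 1.216 nats.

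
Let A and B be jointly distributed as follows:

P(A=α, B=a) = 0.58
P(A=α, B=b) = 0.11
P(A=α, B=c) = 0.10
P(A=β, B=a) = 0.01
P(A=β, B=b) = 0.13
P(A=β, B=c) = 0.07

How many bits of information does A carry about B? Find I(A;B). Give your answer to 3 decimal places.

Marginals: p(A) = (0.7900, 0.2100), p(B) = (0.5900, 0.2400, 0.1700).
I(A;B) = H(A) + H(B) − H(A,B).
H(A) = 0.7415, H(B) = 1.3778, H(A,B) = 1.8559.
I(A;B) = 0.7415 + 1.3778 − 1.8559 = 0.263 bits.

0.263 bits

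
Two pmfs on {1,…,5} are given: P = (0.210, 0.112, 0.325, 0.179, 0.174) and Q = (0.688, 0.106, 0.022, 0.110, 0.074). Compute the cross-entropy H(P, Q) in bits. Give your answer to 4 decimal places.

3.4891 bits

H(P,Q) = −Σ p·log₂ q.
  −0.210·log₂(0.688) = 0.11330
  −0.112·log₂(0.106) = 0.36264
  −0.325·log₂(0.022) = 1.78956
  −0.179·log₂(0.110) = 0.57001
  −0.174·log₂(0.074) = 0.65360
H(P,Q) = 3.4891 bits.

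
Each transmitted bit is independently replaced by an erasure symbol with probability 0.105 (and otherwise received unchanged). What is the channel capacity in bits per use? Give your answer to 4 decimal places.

Binary erasure channel: capacity C = 1 − ε.
C = 1 − 0.105 = 0.8950 bits per channel use.

0.8950 bits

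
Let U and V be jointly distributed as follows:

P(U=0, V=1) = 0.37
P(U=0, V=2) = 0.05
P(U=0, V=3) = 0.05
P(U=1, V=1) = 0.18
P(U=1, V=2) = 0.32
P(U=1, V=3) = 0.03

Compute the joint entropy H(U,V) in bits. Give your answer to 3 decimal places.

H(U,V) = −Σ p(x,y)·log₂ p(x,y) over all 6 cells.
  cell (0,1): −0.37·log₂0.37 = 0.5307
  cell (0,2): −0.05·log₂0.05 = 0.2161
  cell (0,3): −0.05·log₂0.05 = 0.2161
  cell (1,1): −0.18·log₂0.18 = 0.4453
  cell (1,2): −0.32·log₂0.32 = 0.5260
  cell (1,3): −0.03·log₂0.03 = 0.1518
Sum = 2.086 bits.

2.086 bits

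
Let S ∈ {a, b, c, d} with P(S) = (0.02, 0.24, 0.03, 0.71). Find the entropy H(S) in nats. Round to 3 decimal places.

0.769 nats

H(S) = −Σ p·ln p.
  −(0.02)·ln(0.02) = 0.0782
  −(0.24)·ln(0.24) = 0.3425
  −(0.03)·ln(0.03) = 0.1052
  −(0.71)·ln(0.71) = 0.2432
Sum: 0.0782 + 0.3425 + 0.1052 + 0.2432 = 0.769 nats.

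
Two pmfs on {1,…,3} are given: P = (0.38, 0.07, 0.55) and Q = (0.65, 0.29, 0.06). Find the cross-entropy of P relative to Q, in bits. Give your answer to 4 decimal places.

H(P,Q) = −Σ p·log₂ q.
  −0.38·log₂(0.65) = 0.23617
  −0.07·log₂(0.29) = 0.12501
  −0.55·log₂(0.06) = 2.23239
H(P,Q) = 2.5936 bits.

2.5936 bits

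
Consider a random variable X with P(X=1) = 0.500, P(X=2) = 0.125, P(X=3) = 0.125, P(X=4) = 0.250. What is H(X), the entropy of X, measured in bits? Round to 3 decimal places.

1.750 bits

H(X) = −Σ p·log₂ p.
  −(0.500)·log₂(0.500) = 0.5000
  −(0.125)·log₂(0.125) = 0.3750
  −(0.125)·log₂(0.125) = 0.3750
  −(0.250)·log₂(0.250) = 0.5000
Sum: 0.5000 + 0.3750 + 0.3750 + 0.5000 = 1.750 bits.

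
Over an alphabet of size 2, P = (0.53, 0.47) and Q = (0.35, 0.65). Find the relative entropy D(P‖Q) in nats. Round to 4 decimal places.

D(P‖Q) = Σ p·ln(p/q).
  0.53·ln(0.53/0.35) = 0.21992
  0.47·ln(0.47/0.65) = -0.15239
D(P‖Q) = 0.0675 nats.

0.0675 nats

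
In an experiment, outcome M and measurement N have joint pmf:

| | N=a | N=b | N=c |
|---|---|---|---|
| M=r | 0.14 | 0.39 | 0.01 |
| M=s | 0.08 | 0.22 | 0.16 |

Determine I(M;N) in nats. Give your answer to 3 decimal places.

Marginals: p(M) = (0.5400, 0.4600), p(N) = (0.2200, 0.6100, 0.1700).
I(M;N) = H(M) + H(N) − H(M,N).
H(M) = 0.6899, H(N) = 0.9359, H(M,N) = 1.5169.
I(M;N) = 0.6899 + 0.9359 − 1.5169 = 0.109 nats.

0.109 nats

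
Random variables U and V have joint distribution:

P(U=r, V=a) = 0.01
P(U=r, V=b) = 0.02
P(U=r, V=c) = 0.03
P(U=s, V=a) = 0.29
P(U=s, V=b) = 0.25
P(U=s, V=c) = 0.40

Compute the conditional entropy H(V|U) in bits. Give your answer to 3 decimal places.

Chain rule: H(V|U) = H(U,V) − H(U).
Marginals: p(U) = (0.0600, 0.9400), p(V) = (0.3000, 0.2700, 0.4300).
H(U,V) = 1.8778 bits; H(U) = 0.3274 bits.
H(V|U) = 1.8778 − 0.3274 = 1.550 bits.

1.550 bits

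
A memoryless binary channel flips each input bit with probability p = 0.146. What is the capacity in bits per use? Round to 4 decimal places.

0.4003 bits

Binary symmetric channel: C = 1 − h₂(ε) where h₂ is the binary entropy function.
h₂(0.146) = −0.146·log₂0.146 − 0.854·log₂0.854 = 0.5997.
C = 1 − 0.5997 = 0.4003 bits per channel use.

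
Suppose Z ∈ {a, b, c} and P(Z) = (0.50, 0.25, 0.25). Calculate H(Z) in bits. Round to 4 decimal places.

H(Z) = −Σ p·log₂ p.
  −(0.50)·log₂(0.50) = 0.50000
  −(0.25)·log₂(0.25) = 0.50000
  −(0.25)·log₂(0.25) = 0.50000
Sum: 0.50000 + 0.50000 + 0.50000 = 1.5000 bits.

1.5000 bits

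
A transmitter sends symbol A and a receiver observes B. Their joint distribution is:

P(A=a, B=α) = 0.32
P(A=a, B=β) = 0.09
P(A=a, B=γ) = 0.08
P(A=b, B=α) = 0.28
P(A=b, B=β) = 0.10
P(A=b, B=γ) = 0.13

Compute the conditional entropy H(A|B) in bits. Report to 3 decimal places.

0.989 bits

Chain rule: H(A|B) = H(A,B) − H(B).
Marginals: p(A) = (0.4900, 0.5100), p(B) = (0.6000, 0.1900, 0.2100).
H(A,B) = 2.3593 bits; H(B) = 1.3702 bits.
H(A|B) = 2.3593 − 1.3702 = 0.989 bits.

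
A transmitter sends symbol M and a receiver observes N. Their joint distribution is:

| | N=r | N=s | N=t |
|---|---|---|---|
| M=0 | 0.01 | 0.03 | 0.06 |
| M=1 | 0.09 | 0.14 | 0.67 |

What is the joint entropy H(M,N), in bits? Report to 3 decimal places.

1.559 bits

H(M,N) = −Σ p(x,y)·log₂ p(x,y) over all 6 cells.
  cell (0,r): −0.01·log₂0.01 = 0.0664
  cell (0,s): −0.03·log₂0.03 = 0.1518
  cell (0,t): −0.06·log₂0.06 = 0.2435
  cell (1,r): −0.09·log₂0.09 = 0.3127
  cell (1,s): −0.14·log₂0.14 = 0.3971
  cell (1,t): −0.67·log₂0.67 = 0.3871
Sum = 1.559 bits.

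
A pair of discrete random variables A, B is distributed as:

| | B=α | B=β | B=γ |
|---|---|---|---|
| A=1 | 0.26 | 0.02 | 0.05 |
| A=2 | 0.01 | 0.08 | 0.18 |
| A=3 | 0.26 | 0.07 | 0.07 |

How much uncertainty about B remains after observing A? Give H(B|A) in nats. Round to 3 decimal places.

0.772 nats

Chain rule: H(B|A) = H(A,B) − H(A).
Marginals: p(A) = (0.3300, 0.2700, 0.4000), p(B) = (0.5300, 0.1700, 0.3000).
H(A,B) = 1.8576 nats; H(A) = 1.0859 nats.
H(B|A) = 1.8576 − 1.0859 = 0.772 nats.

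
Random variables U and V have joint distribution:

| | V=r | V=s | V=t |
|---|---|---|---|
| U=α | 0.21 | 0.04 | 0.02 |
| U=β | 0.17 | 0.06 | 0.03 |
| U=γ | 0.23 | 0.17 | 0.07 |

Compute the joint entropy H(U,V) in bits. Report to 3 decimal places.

H(U,V) = −Σ p(x,y)·log₂ p(x,y) over all 9 cells.
  cell (α,r): −0.21·log₂0.21 = 0.4728
  cell (α,s): −0.04·log₂0.04 = 0.1858
  cell (α,t): −0.02·log₂0.02 = 0.1129
  cell (β,r): −0.17·log₂0.17 = 0.4346
  cell (β,s): −0.06·log₂0.06 = 0.2435
  cell (β,t): −0.03·log₂0.03 = 0.1518
  cell (γ,r): −0.23·log₂0.23 = 0.4877
  cell (γ,s): −0.17·log₂0.17 = 0.4346
  cell (γ,t): −0.07·log₂0.07 = 0.2686
Sum = 2.792 bits.

2.792 bits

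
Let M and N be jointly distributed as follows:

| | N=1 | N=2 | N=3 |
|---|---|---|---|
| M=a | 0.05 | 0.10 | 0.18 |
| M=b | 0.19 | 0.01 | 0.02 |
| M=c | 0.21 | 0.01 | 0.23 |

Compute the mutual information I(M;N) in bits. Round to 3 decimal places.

Marginals: p(M) = (0.3300, 0.2200, 0.4500), p(N) = (0.4500, 0.1200, 0.4300).
I(M;N) = Σ p(x,y)·log₂[p(x,y)/(p(x)p(y))].
  (a,1): 0.05·log₂(0.3367) = -0.0785
  (a,2): 0.10·log₂(2.5253) = 0.1336
  (a,3): 0.18·log₂(1.2685) = 0.0618
  (b,1): 0.19·log₂(1.9192) = 0.1787
  (b,2): 0.01·log₂(0.3788) = -0.0140
  (b,3): 0.02·log₂(0.2114) = -0.0448
  (c,1): 0.21·log₂(1.0370) = 0.0110
  (c,2): 0.01·log₂(0.1852) = -0.0243
  (c,3): 0.23·log₂(1.1886) = 0.0573
Sum = 0.281 bits.

0.281 bits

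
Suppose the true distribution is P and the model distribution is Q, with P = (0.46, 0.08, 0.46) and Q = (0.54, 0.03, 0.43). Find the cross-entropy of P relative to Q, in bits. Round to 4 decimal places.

1.3737 bits

H(P,Q) = −Σ p·log₂ q.
  −0.46·log₂(0.54) = 0.40893
  −0.08·log₂(0.03) = 0.40471
  −0.46·log₂(0.43) = 0.56009
H(P,Q) = 1.3737 bits.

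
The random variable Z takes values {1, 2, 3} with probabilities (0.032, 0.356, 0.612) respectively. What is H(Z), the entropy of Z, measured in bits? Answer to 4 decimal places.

1.1229 bits

H(Z) = −Σ p·log₂ p.
  −(0.032)·log₂(0.032) = 0.15891
  −(0.356)·log₂(0.356) = 0.53046
  −(0.612)·log₂(0.612) = 0.43354
Sum: 0.15891 + 0.53046 + 0.43354 = 1.1229 bits.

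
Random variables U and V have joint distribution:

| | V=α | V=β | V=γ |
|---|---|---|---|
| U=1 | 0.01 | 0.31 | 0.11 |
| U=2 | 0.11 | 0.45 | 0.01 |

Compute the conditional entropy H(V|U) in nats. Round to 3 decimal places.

0.617 nats

Chain rule: H(V|U) = H(U,V) − H(U).
Marginals: p(U) = (0.4300, 0.5700), p(V) = (0.1200, 0.7600, 0.1200).
H(U,V) = 1.3001 nats; H(U) = 0.6833 nats.
H(V|U) = 1.3001 − 0.6833 = 0.617 nats.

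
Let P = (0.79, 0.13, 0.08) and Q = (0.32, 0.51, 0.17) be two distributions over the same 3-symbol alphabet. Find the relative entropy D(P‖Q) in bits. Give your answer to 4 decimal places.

0.6866 bits

D(P‖Q) = Σ p·log₂(p/q).
  0.79·log₂(0.79/0.32) = 1.02999
  0.13·log₂(0.13/0.51) = -0.25636
  0.08·log₂(0.08/0.17) = -0.08700
D(P‖Q) = 0.6866 bits.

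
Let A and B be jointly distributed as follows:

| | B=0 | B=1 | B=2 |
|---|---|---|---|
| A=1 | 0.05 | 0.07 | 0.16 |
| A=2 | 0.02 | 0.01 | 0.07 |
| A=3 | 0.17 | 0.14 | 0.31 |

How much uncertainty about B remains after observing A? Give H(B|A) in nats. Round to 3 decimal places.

0.996 nats

Chain rule: H(B|A) = H(A,B) − H(A).
Marginals: p(A) = (0.2800, 0.1000, 0.6200), p(B) = (0.2400, 0.2200, 0.5400).
H(A,B) = 1.8791 nats; H(A) = 0.8831 nats.
H(B|A) = 1.8791 − 0.8831 = 0.996 nats.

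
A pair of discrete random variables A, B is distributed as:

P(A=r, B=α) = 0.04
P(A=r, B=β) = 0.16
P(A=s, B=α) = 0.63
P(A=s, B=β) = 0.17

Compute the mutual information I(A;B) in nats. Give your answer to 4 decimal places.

0.1203 nats

Marginals: p(A) = (0.2000, 0.8000), p(B) = (0.6700, 0.3300).
I(A;B) = H(A) + H(B) − H(A,B).
H(A) = 0.5004, H(B) = 0.6342, H(A,B) = 1.0143.
I(A;B) = 0.5004 + 0.6342 − 1.0143 = 0.1203 nats.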